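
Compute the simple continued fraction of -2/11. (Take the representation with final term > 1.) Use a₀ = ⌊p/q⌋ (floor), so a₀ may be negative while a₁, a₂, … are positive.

-2 = -1·11 + 9
11 = 1·9 + 2
9 = 4·2 + 1
2 = 2·1 + 0  (stop)
So -2/11 = [-1; 1, 4, 2].

[-1; 1, 4, 2]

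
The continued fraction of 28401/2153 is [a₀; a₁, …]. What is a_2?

28401 = 13·2153 + 412   →  a_0 = 13
2153 = 5·412 + 93   →  a_1 = 5
412 = 4·93 + 40   →  a_2 = 4

4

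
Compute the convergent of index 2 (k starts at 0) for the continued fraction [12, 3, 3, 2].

Using pₖ = aₖpₖ₋₁ + pₖ₋₂, qₖ = aₖqₖ₋₁ + qₖ₋₂ (with p₋₁=1, p₋₂=0, q₋₁=0, q₋₂=1):
  k=0: a=12, p=12, q=1
  k=1: a=3, p=37, q=3
  k=2: a=3, p=123, q=10

123/10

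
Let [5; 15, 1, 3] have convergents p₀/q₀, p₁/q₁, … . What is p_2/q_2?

81/16

Using pₖ = aₖpₖ₋₁ + pₖ₋₂, qₖ = aₖqₖ₋₁ + qₖ₋₂ (with p₋₁=1, p₋₂=0, q₋₁=0, q₋₂=1):
  k=0: a=5, p=5, q=1
  k=1: a=15, p=76, q=15
  k=2: a=1, p=81, q=16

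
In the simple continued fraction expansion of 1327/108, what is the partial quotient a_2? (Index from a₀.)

1327 = 12·108 + 31   →  a_0 = 12
108 = 3·31 + 15   →  a_1 = 3
31 = 2·15 + 1   →  a_2 = 2

2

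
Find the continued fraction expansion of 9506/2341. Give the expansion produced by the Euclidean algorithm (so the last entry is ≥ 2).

9506 = 4·2341 + 142
2341 = 16·142 + 69
142 = 2·69 + 4
69 = 17·4 + 1
4 = 4·1 + 0  (stop)
So 9506/2341 = [4; 16, 2, 17, 4].

[4; 16, 2, 17, 4]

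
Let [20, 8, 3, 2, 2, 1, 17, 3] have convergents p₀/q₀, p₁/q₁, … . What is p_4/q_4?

2837/141

Using pₖ = aₖpₖ₋₁ + pₖ₋₂, qₖ = aₖqₖ₋₁ + qₖ₋₂ (with p₋₁=1, p₋₂=0, q₋₁=0, q₋₂=1):
  k=0: a=20, p=20, q=1
  k=1: a=8, p=161, q=8
  k=2: a=3, p=503, q=25
  k=3: a=2, p=1167, q=58
  k=4: a=2, p=2837, q=141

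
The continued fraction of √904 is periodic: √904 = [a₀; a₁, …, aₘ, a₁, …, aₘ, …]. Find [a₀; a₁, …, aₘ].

[30; 15, 60]

a₀ = ⌊√904⌋ = 30.
With m₀=0, d₀=1 and mₖ₊₁ = dₖaₖ − mₖ, dₖ₊₁ = (n − mₖ₊₁²)/dₖ, aₖ₊₁ = ⌊(a₀+mₖ₊₁)/dₖ₊₁⌋:
  k=1: m=30, d=4, a=15
  k=2: m=30, d=1, a=60
d=1 and a=2a₀=60 at k=2, so the next step gives (m, d) = (30, 4) again — its k=1 value — and the period has length 2.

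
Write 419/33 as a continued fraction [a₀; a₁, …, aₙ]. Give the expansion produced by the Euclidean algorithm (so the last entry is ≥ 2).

[12; 1, 2, 3, 3]

419 = 12*33 + 23
33 = 1*23 + 10
23 = 2*10 + 3
10 = 3*3 + 1
3 = 3*1 + 0  (stop)
So 419/33 = [12; 1, 2, 3, 3].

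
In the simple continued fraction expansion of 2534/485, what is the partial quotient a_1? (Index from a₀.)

2534 = 5·485 + 109   →  a_0 = 5
485 = 4·109 + 49   →  a_1 = 4

4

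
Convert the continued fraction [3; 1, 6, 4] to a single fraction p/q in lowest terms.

Fold from the inside: start with 4/1.
  6 + 1/4 = 25/4
  1 + 4/25 = 29/25
  3 + 25/29 = 112/29

112/29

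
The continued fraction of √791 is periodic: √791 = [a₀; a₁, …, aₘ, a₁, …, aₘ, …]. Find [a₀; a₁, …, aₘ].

[28; 8, 56]

a₀ = ⌊√791⌋ = 28.
With m₀=0, d₀=1 and mₖ₊₁ = dₖaₖ − mₖ, dₖ₊₁ = (n − mₖ₊₁²)/dₖ, aₖ₊₁ = ⌊(a₀+mₖ₊₁)/dₖ₊₁⌋:
  k=1: m=28, d=7, a=8
  k=2: m=28, d=1, a=56
d=1 and a=2a₀=56 at k=2, so the next step gives (m, d) = (28, 7) again — its k=1 value — and the period has length 2.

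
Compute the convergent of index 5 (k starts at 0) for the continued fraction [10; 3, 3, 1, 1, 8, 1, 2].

2030/197

Using pₖ = aₖpₖ₋₁ + pₖ₋₂, qₖ = aₖqₖ₋₁ + qₖ₋₂ (with p₋₁=1, p₋₂=0, q₋₁=0, q₋₂=1):
  k=0: a=10, p=10, q=1
  k=1: a=3, p=31, q=3
  k=2: a=3, p=103, q=10
  k=3: a=1, p=134, q=13
  k=4: a=1, p=237, q=23
  k=5: a=8, p=2030, q=197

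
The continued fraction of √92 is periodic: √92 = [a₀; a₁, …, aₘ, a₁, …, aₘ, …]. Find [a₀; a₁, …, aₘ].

[9; 1, 1, 2, 4, 2, 1, 1, 18]

a₀ = ⌊√92⌋ = 9.
With m₀=0, d₀=1 and mₖ₊₁ = dₖaₖ − mₖ, dₖ₊₁ = (n − mₖ₊₁²)/dₖ, aₖ₊₁ = ⌊(a₀+mₖ₊₁)/dₖ₊₁⌋:
  k=1: m=9, d=11, a=1
  k=2: m=2, d=8, a=1
  k=3: m=6, d=7, a=2
  k=4: m=8, d=4, a=4
  k=5: m=8, d=7, a=2
  k=6: m=6, d=8, a=1
  k=7: m=2, d=11, a=1
  k=8: m=9, d=1, a=18
d=1 and a=2a₀=18 at k=8, so the next step gives (m, d) = (9, 11) again — its k=1 value — and the period has length 8.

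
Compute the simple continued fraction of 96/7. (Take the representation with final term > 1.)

96 = 13*7 + 5
7 = 1*5 + 2
5 = 2*2 + 1
2 = 2*1 + 0  (stop)
So 96/7 = [13; 1, 2, 2].

[13; 1, 2, 2]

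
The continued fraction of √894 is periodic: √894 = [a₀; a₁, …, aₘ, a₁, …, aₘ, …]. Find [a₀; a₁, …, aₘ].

[29; 1, 8, 1, 58]

a₀ = ⌊√894⌋ = 29.
With m₀=0, d₀=1 and mₖ₊₁ = dₖaₖ − mₖ, dₖ₊₁ = (n − mₖ₊₁²)/dₖ, aₖ₊₁ = ⌊(a₀+mₖ₊₁)/dₖ₊₁⌋:
  k=1: m=29, d=53, a=1
  k=2: m=24, d=6, a=8
  k=3: m=24, d=53, a=1
  k=4: m=29, d=1, a=58
d=1 and a=2a₀=58 at k=4, so the next step gives (m, d) = (29, 53) again — its k=1 value — and the period has length 4.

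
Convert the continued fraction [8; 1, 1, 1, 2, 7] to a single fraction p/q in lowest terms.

509/59

Using pₖ = aₖpₖ₋₁ + pₖ₋₂ and qₖ = aₖqₖ₋₁ + qₖ₋₂:
  k=0: a=8, p=8, q=1
  k=1: a=1, p=9, q=1
  k=2: a=1, p=17, q=2
  k=3: a=1, p=26, q=3
  k=4: a=2, p=69, q=8
  k=5: a=7, p=509, q=59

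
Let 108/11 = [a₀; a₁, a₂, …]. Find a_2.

4

108 = 9·11 + 9   →  a_0 = 9
11 = 1·9 + 2   →  a_1 = 1
9 = 4·2 + 1   →  a_2 = 4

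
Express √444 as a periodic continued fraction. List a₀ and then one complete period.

a₀ = ⌊√444⌋ = 21.
With m₀=0, d₀=1 and mₖ₊₁ = dₖaₖ − mₖ, dₖ₊₁ = (n − mₖ₊₁²)/dₖ, aₖ₊₁ = ⌊(a₀+mₖ₊₁)/dₖ₊₁⌋:
  k=1: m=21, d=3, a=14
  k=2: m=21, d=1, a=42
d=1 and a=2a₀=42 at k=2, so the next step gives (m, d) = (21, 3) again — its k=1 value — and the period has length 2.

[21; 14, 42]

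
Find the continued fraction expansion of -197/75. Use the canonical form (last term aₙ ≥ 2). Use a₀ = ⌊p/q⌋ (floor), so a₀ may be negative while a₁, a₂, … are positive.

[-3; 2, 1, 2, 9]

-197 = -3*75 + 28
75 = 2*28 + 19
28 = 1*19 + 9
19 = 2*9 + 1
9 = 9*1 + 0  (stop)
So -197/75 = [-3; 2, 1, 2, 9].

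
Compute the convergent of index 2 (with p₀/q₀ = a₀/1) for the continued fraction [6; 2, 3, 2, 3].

Using pₖ = aₖpₖ₋₁ + pₖ₋₂, qₖ = aₖqₖ₋₁ + qₖ₋₂ (with p₋₁=1, p₋₂=0, q₋₁=0, q₋₂=1):
  k=0: a=6, p=6, q=1
  k=1: a=2, p=13, q=2
  k=2: a=3, p=45, q=7

45/7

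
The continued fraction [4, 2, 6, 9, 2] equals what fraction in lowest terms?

Fold from the inside: start with 2/1.
  9 + 1/2 = 19/2
  6 + 2/19 = 116/19
  2 + 19/116 = 251/116
  4 + 116/251 = 1120/251

1120/251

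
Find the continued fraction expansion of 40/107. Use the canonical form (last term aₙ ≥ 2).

[0; 2, 1, 2, 13]

40 = 0×107 + 40
107 = 2×40 + 27
40 = 1×27 + 13
27 = 2×13 + 1
13 = 13×1 + 0  (stop)
So 40/107 = [0; 2, 1, 2, 13].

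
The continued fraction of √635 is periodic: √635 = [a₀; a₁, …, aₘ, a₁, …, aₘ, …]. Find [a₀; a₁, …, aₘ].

a₀ = ⌊√635⌋ = 25.
With m₀=0, d₀=1 and mₖ₊₁ = dₖaₖ − mₖ, dₖ₊₁ = (n − mₖ₊₁²)/dₖ, aₖ₊₁ = ⌊(a₀+mₖ₊₁)/dₖ₊₁⌋:
  k=1: m=25, d=10, a=5
  k=2: m=25, d=1, a=50
d=1 and a=2a₀=50 at k=2, so the next step gives (m, d) = (25, 10) again — its k=1 value — and the period has length 2.

[25; 5, 50]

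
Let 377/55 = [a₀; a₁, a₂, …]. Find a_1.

377 = 6·55 + 47   →  a_0 = 6
55 = 1·47 + 8   →  a_1 = 1

1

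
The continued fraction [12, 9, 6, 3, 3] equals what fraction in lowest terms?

6987/577

Using pₖ = aₖpₖ₋₁ + pₖ₋₂ and qₖ = aₖqₖ₋₁ + qₖ₋₂:
  k=0: a=12, p=12, q=1
  k=1: a=9, p=109, q=9
  k=2: a=6, p=666, q=55
  k=3: a=3, p=2107, q=174
  k=4: a=3, p=6987, q=577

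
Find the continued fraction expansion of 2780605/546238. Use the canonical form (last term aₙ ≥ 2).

[5; 11, 18, 2, 18, 3, 11, 2]

2780605 = 5×546238 + 49415
546238 = 11×49415 + 2673
49415 = 18×2673 + 1301
2673 = 2×1301 + 71
1301 = 18×71 + 23
71 = 3×23 + 2
23 = 11×2 + 1
2 = 2×1 + 0  (stop)
So 2780605/546238 = [5; 11, 18, 2, 18, 3, 11, 2].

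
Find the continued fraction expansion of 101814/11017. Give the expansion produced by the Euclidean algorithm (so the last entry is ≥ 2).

[9; 4, 7, 7, 2, 5, 1, 3]

101814 = 9·11017 + 2661
11017 = 4·2661 + 373
2661 = 7·373 + 50
373 = 7·50 + 23
50 = 2·23 + 4
23 = 5·4 + 3
4 = 1·3 + 1
3 = 3·1 + 0  (stop)
So 101814/11017 = [9; 4, 7, 7, 2, 5, 1, 3].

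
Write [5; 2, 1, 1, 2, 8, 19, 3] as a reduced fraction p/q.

Using pₖ = aₖpₖ₋₁ + pₖ₋₂ and qₖ = aₖqₖ₋₁ + qₖ₋₂:
  k=0: a=5, p=5, q=1
  k=1: a=2, p=11, q=2
  k=2: a=1, p=16, q=3
  k=3: a=1, p=27, q=5
  k=4: a=2, p=70, q=13
  k=5: a=8, p=587, q=109
  k=6: a=19, p=11223, q=2084
  k=7: a=3, p=34256, q=6361

34256/6361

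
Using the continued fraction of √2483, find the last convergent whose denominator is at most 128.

√2483 = [49; 1, 4, 1, 6, 1, 4, 1, 98, …] (period length 8).
Convergents:
  p_0/q_0 = 49/1
  p_1/q_1 = 50/1
  p_2/q_2 = 249/5
  p_3/q_3 = 299/6
  p_4/q_4 = 2043/41
  p_5/q_5 = 2342/47
  p_6/q_6 = 11411/229
q_5 = 47 ≤ 128 < 229 = q_6, so the answer is 2342/47.

2342/47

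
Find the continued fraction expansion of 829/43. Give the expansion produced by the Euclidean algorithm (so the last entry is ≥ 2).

[19; 3, 1, 1, 2, 2]

829 = 19×43 + 12
43 = 3×12 + 7
12 = 1×7 + 5
7 = 1×5 + 2
5 = 2×2 + 1
2 = 2×1 + 0  (stop)
So 829/43 = [19; 3, 1, 1, 2, 2].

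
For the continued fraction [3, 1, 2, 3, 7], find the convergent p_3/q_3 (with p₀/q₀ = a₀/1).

37/10

Using pₖ = aₖpₖ₋₁ + pₖ₋₂, qₖ = aₖqₖ₋₁ + qₖ₋₂ (with p₋₁=1, p₋₂=0, q₋₁=0, q₋₂=1):
  k=0: a=3, p=3, q=1
  k=1: a=1, p=4, q=1
  k=2: a=2, p=11, q=3
  k=3: a=3, p=37, q=10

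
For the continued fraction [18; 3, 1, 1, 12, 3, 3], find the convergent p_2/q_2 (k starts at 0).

Using pₖ = aₖpₖ₋₁ + pₖ₋₂, qₖ = aₖqₖ₋₁ + qₖ₋₂ (with p₋₁=1, p₋₂=0, q₋₁=0, q₋₂=1):
  k=0: a=18, p=18, q=1
  k=1: a=3, p=55, q=3
  k=2: a=1, p=73, q=4

73/4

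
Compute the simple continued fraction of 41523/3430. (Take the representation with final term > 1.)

41523 = 12*3430 + 363
3430 = 9*363 + 163
363 = 2*163 + 37
163 = 4*37 + 15
37 = 2*15 + 7
15 = 2*7 + 1
7 = 7*1 + 0  (stop)
So 41523/3430 = [12; 9, 2, 4, 2, 2, 7].

[12; 9, 2, 4, 2, 2, 7]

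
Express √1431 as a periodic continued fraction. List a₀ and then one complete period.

a₀ = ⌊√1431⌋ = 37.
With m₀=0, d₀=1 and mₖ₊₁ = dₖaₖ − mₖ, dₖ₊₁ = (n − mₖ₊₁²)/dₖ, aₖ₊₁ = ⌊(a₀+mₖ₊₁)/dₖ₊₁⌋:
  k=1: m=37, d=62, a=1
  k=2: m=25, d=13, a=4
  k=3: m=27, d=54, a=1
  k=4: m=27, d=13, a=4
  k=5: m=25, d=62, a=1
  k=6: m=37, d=1, a=74
d=1 and a=2a₀=74 at k=6, so the next step gives (m, d) = (37, 62) again — its k=1 value — and the period has length 6.

[37; 1, 4, 1, 4, 1, 74]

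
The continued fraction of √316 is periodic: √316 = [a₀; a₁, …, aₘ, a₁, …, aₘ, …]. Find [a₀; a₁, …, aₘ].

a₀ = ⌊√316⌋ = 17.
With m₀=0, d₀=1 and mₖ₊₁ = dₖaₖ − mₖ, dₖ₊₁ = (n − mₖ₊₁²)/dₖ, aₖ₊₁ = ⌊(a₀+mₖ₊₁)/dₖ₊₁⌋:
  k=1: m=17, d=27, a=1
  k=2: m=10, d=8, a=3
  k=3: m=14, d=15, a=2
  k=4: m=16, d=4, a=8
  k=5: m=16, d=15, a=2
  k=6: m=14, d=8, a=3
  k=7: m=10, d=27, a=1
  k=8: m=17, d=1, a=34
d=1 and a=2a₀=34 at k=8, so the next step gives (m, d) = (17, 27) again — its k=1 value — and the period has length 8.

[17; 1, 3, 2, 8, 2, 3, 1, 34]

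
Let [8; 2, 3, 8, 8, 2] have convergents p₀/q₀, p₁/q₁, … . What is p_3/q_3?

489/58

Using pₖ = aₖpₖ₋₁ + pₖ₋₂, qₖ = aₖqₖ₋₁ + qₖ₋₂ (with p₋₁=1, p₋₂=0, q₋₁=0, q₋₂=1):
  k=0: a=8, p=8, q=1
  k=1: a=2, p=17, q=2
  k=2: a=3, p=59, q=7
  k=3: a=8, p=489, q=58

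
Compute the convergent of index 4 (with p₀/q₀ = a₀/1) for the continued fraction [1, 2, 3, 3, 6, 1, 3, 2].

208/145

Using pₖ = aₖpₖ₋₁ + pₖ₋₂, qₖ = aₖqₖ₋₁ + qₖ₋₂ (with p₋₁=1, p₋₂=0, q₋₁=0, q₋₂=1):
  k=0: a=1, p=1, q=1
  k=1: a=2, p=3, q=2
  k=2: a=3, p=10, q=7
  k=3: a=3, p=33, q=23
  k=4: a=6, p=208, q=145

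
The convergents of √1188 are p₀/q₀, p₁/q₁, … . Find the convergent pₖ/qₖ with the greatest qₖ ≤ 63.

√1188 = [34; 2, 7, 6, 7, 2, 68, …] (period length 6).
Convergents:
  p_0/q_0 = 34/1
  p_1/q_1 = 69/2
  p_2/q_2 = 517/15
  p_3/q_3 = 3171/92
q_2 = 15 ≤ 63 < 92 = q_3, so the answer is 517/15.

517/15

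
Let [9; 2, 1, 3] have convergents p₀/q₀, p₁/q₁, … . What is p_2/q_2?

28/3

Using pₖ = aₖpₖ₋₁ + pₖ₋₂, qₖ = aₖqₖ₋₁ + qₖ₋₂ (with p₋₁=1, p₋₂=0, q₋₁=0, q₋₂=1):
  k=0: a=9, p=9, q=1
  k=1: a=2, p=19, q=2
  k=2: a=1, p=28, q=3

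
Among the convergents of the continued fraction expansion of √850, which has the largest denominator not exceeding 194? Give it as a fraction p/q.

2449/84

√850 = [29; 6, 2, 6, 58, …] (period length 4).
Convergents:
  p_0/q_0 = 29/1
  p_1/q_1 = 175/6
  p_2/q_2 = 379/13
  p_3/q_3 = 2449/84
  p_4/q_4 = 142421/4885
q_3 = 84 ≤ 194 < 4885 = q_4, so the answer is 2449/84.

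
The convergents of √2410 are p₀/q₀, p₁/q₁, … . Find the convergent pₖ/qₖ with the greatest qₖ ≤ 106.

√2410 = [49; 10, 1, 8, 1, 10, 98, …] (period length 6).
Convergents:
  p_0/q_0 = 49/1
  p_1/q_1 = 491/10
  p_2/q_2 = 540/11
  p_3/q_3 = 4811/98
  p_4/q_4 = 5351/109
q_3 = 98 ≤ 106 < 109 = q_4, so the answer is 4811/98.

4811/98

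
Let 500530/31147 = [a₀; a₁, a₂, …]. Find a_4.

500530 = 16·31147 + 2178   →  a_0 = 16
31147 = 14·2178 + 655   →  a_1 = 14
2178 = 3·655 + 213   →  a_2 = 3
655 = 3·213 + 16   →  a_3 = 3
213 = 13·16 + 5   →  a_4 = 13

13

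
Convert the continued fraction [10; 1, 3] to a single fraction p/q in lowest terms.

Fold from the inside: start with 3/1.
  1 + 1/3 = 4/3
  10 + 3/4 = 43/4

43/4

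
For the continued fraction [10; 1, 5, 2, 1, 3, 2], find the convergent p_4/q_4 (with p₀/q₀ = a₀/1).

206/19

Using pₖ = aₖpₖ₋₁ + pₖ₋₂, qₖ = aₖqₖ₋₁ + qₖ₋₂ (with p₋₁=1, p₋₂=0, q₋₁=0, q₋₂=1):
  k=0: a=10, p=10, q=1
  k=1: a=1, p=11, q=1
  k=2: a=5, p=65, q=6
  k=3: a=2, p=141, q=13
  k=4: a=1, p=206, q=19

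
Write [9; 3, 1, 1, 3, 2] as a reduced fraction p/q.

529/57

Using pₖ = aₖpₖ₋₁ + pₖ₋₂ and qₖ = aₖqₖ₋₁ + qₖ₋₂:
  k=0: a=9, p=9, q=1
  k=1: a=3, p=28, q=3
  k=2: a=1, p=37, q=4
  k=3: a=1, p=65, q=7
  k=4: a=3, p=232, q=25
  k=5: a=2, p=529, q=57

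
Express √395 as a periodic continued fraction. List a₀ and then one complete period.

a₀ = ⌊√395⌋ = 19.

[19; 1, 6, 1, 38]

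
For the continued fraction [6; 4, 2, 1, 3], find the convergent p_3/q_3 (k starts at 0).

81/13

Using pₖ = aₖpₖ₋₁ + pₖ₋₂, qₖ = aₖqₖ₋₁ + qₖ₋₂ (with p₋₁=1, p₋₂=0, q₋₁=0, q₋₂=1):
  k=0: a=6, p=6, q=1
  k=1: a=4, p=25, q=4
  k=2: a=2, p=56, q=9
  k=3: a=1, p=81, q=13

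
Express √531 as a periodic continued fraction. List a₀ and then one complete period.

[23; 23, 46]

a₀ = ⌊√531⌋ = 23.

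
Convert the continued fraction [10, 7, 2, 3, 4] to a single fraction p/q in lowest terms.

Fold from the inside: start with 4/1.
  3 + 1/4 = 13/4
  2 + 4/13 = 30/13
  7 + 13/30 = 223/30
  10 + 30/223 = 2260/223

2260/223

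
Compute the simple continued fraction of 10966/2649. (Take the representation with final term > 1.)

[4; 7, 6, 3, 1, 2, 5]

10966 = 4×2649 + 370
2649 = 7×370 + 59
370 = 6×59 + 16
59 = 3×16 + 11
16 = 1×11 + 5
11 = 2×5 + 1
5 = 5×1 + 0  (stop)
So 10966/2649 = [4; 7, 6, 3, 1, 2, 5].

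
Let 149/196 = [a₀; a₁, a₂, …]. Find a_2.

3

149 = 0·196 + 149   →  a_0 = 0
196 = 1·149 + 47   →  a_1 = 1
149 = 3·47 + 8   →  a_2 = 3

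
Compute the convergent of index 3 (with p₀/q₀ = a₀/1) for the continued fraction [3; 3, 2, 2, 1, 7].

56/17

Using pₖ = aₖpₖ₋₁ + pₖ₋₂, qₖ = aₖqₖ₋₁ + qₖ₋₂ (with p₋₁=1, p₋₂=0, q₋₁=0, q₋₂=1):
  k=0: a=3, p=3, q=1
  k=1: a=3, p=10, q=3
  k=2: a=2, p=23, q=7
  k=3: a=2, p=56, q=17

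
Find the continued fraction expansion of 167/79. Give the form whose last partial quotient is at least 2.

167 = 2·79 + 9
79 = 8·9 + 7
9 = 1·7 + 2
7 = 3·2 + 1
2 = 2·1 + 0  (stop)
So 167/79 = [2; 8, 1, 3, 2].

[2; 8, 1, 3, 2]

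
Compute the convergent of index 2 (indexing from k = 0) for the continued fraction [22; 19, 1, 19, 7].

Using pₖ = aₖpₖ₋₁ + pₖ₋₂, qₖ = aₖqₖ₋₁ + qₖ₋₂ (with p₋₁=1, p₋₂=0, q₋₁=0, q₋₂=1):
  k=0: a=22, p=22, q=1
  k=1: a=19, p=419, q=19
  k=2: a=1, p=441, q=20

441/20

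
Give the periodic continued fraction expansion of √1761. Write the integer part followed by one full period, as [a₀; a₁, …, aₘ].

a₀ = ⌊√1761⌋ = 41.
With m₀=0, d₀=1 and mₖ₊₁ = dₖaₖ − mₖ, dₖ₊₁ = (n − mₖ₊₁²)/dₖ, aₖ₊₁ = ⌊(a₀+mₖ₊₁)/dₖ₊₁⌋:
  k=1: m=41, d=80, a=1
  k=2: m=39, d=3, a=26
  k=3: m=39, d=80, a=1
  k=4: m=41, d=1, a=82
d=1 and a=2a₀=82 at k=4, so the next step gives (m, d) = (41, 80) again — its k=1 value — and the period has length 4.

[41; 1, 26, 1, 82]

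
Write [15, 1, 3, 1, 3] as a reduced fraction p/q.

300/19

Fold from the inside: start with 3/1.
  1 + 1/3 = 4/3
  3 + 3/4 = 15/4
  1 + 4/15 = 19/15
  15 + 15/19 = 300/19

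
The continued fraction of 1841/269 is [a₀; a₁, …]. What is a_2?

5

1841 = 6·269 + 227   →  a_0 = 6
269 = 1·227 + 42   →  a_1 = 1
227 = 5·42 + 17   →  a_2 = 5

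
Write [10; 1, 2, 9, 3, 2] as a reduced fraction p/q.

Using pₖ = aₖpₖ₋₁ + pₖ₋₂ and qₖ = aₖqₖ₋₁ + qₖ₋₂:
  k=0: a=10, p=10, q=1
  k=1: a=1, p=11, q=1
  k=2: a=2, p=32, q=3
  k=3: a=9, p=299, q=28
  k=4: a=3, p=929, q=87
  k=5: a=2, p=2157, q=202

2157/202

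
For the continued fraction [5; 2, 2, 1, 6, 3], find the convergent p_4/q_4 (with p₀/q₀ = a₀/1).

255/47

Using pₖ = aₖpₖ₋₁ + pₖ₋₂, qₖ = aₖqₖ₋₁ + qₖ₋₂ (with p₋₁=1, p₋₂=0, q₋₁=0, q₋₂=1):
  k=0: a=5, p=5, q=1
  k=1: a=2, p=11, q=2
  k=2: a=2, p=27, q=5
  k=3: a=1, p=38, q=7
  k=4: a=6, p=255, q=47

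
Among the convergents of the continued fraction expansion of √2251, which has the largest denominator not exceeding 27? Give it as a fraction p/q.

√2251 = [47; 2, 4, 47, 4, 2, 94, …] (period length 6).
Convergents:
  p_0/q_0 = 47/1
  p_1/q_1 = 95/2
  p_2/q_2 = 427/9
  p_3/q_3 = 20164/425
q_2 = 9 ≤ 27 < 425 = q_3, so the answer is 427/9.

427/9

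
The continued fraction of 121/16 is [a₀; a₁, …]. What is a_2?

1

121 = 7·16 + 9   →  a_0 = 7
16 = 1·9 + 7   →  a_1 = 1
9 = 1·7 + 2   →  a_2 = 1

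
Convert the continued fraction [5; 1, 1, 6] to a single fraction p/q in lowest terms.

Fold from the inside: start with 6/1.
  1 + 1/6 = 7/6
  1 + 6/7 = 13/7
  5 + 7/13 = 72/13

72/13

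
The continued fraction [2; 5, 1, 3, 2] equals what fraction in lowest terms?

Fold from the inside: start with 2/1.
  3 + 1/2 = 7/2
  1 + 2/7 = 9/7
  5 + 7/9 = 52/9
  2 + 9/52 = 113/52

113/52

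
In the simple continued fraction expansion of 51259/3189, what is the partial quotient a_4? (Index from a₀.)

51259 = 16·3189 + 235   →  a_0 = 16
3189 = 13·235 + 134   →  a_1 = 13
235 = 1·134 + 101   →  a_2 = 1
134 = 1·101 + 33   →  a_3 = 1
101 = 3·33 + 2   →  a_4 = 3

3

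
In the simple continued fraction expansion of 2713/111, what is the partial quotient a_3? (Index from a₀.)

1

2713 = 24·111 + 49   →  a_0 = 24
111 = 2·49 + 13   →  a_1 = 2
49 = 3·13 + 10   →  a_2 = 3
13 = 1·10 + 3   →  a_3 = 1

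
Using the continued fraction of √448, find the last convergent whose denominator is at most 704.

√448 = [21; 6, 42, …] (period length 2).
Convergents:
  p_0/q_0 = 21/1
  p_1/q_1 = 127/6
  p_2/q_2 = 5355/253
  p_3/q_3 = 32257/1524
q_2 = 253 ≤ 704 < 1524 = q_3, so the answer is 5355/253.

5355/253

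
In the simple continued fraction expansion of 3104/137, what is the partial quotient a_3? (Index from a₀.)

1

3104 = 22·137 + 90   →  a_0 = 22
137 = 1·90 + 47   →  a_1 = 1
90 = 1·47 + 43   →  a_2 = 1
47 = 1·43 + 4   →  a_3 = 1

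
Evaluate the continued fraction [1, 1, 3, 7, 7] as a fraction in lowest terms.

Using pₖ = aₖpₖ₋₁ + pₖ₋₂ and qₖ = aₖqₖ₋₁ + qₖ₋₂:
  k=0: a=1, p=1, q=1
  k=1: a=1, p=2, q=1
  k=2: a=3, p=7, q=4
  k=3: a=7, p=51, q=29
  k=4: a=7, p=364, q=207

364/207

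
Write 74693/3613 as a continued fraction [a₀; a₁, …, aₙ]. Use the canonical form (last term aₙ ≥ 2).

[20; 1, 2, 16, 6, 12]

74693 = 20*3613 + 2433
3613 = 1*2433 + 1180
2433 = 2*1180 + 73
1180 = 16*73 + 12
73 = 6*12 + 1
12 = 12*1 + 0  (stop)
So 74693/3613 = [20; 1, 2, 16, 6, 12].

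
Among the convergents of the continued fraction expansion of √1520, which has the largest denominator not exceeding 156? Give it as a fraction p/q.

√1520 = [38; 1, 76, …] (period length 2).
Convergents:
  p_0/q_0 = 38/1
  p_1/q_1 = 39/1
  p_2/q_2 = 3002/77
  p_3/q_3 = 3041/78
  p_4/q_4 = 234118/6005
q_3 = 78 ≤ 156 < 6005 = q_4, so the answer is 3041/78.

3041/78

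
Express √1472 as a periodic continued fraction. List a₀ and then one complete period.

[38; 2, 1, 2, 1, 2, 76]

a₀ = ⌊√1472⌋ = 38.
With m₀=0, d₀=1 and mₖ₊₁ = dₖaₖ − mₖ, dₖ₊₁ = (n − mₖ₊₁²)/dₖ, aₖ₊₁ = ⌊(a₀+mₖ₊₁)/dₖ₊₁⌋:
  k=1: m=38, d=28, a=2
  k=2: m=18, d=41, a=1
  k=3: m=23, d=23, a=2
  k=4: m=23, d=41, a=1
  k=5: m=18, d=28, a=2
  k=6: m=38, d=1, a=76
d=1 and a=2a₀=76 at k=6, so the next step gives (m, d) = (38, 28) again — its k=1 value — and the period has length 6.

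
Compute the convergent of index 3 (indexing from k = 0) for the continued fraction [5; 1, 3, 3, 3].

Using pₖ = aₖpₖ₋₁ + pₖ₋₂, qₖ = aₖqₖ₋₁ + qₖ₋₂ (with p₋₁=1, p₋₂=0, q₋₁=0, q₋₂=1):
  k=0: a=5, p=5, q=1
  k=1: a=1, p=6, q=1
  k=2: a=3, p=23, q=4
  k=3: a=3, p=75, q=13

75/13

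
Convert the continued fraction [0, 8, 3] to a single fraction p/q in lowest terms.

3/25

Fold from the inside: start with 3/1.
  8 + 1/3 = 25/3
  0 + 3/25 = 3/25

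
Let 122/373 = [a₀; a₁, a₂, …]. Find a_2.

17

122 = 0·373 + 122   →  a_0 = 0
373 = 3·122 + 7   →  a_1 = 3
122 = 17·7 + 3   →  a_2 = 17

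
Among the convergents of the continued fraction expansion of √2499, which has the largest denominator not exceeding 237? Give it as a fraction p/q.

4999/100

√2499 = [49; 1, 98, …] (period length 2).
Convergents:
  p_0/q_0 = 49/1
  p_1/q_1 = 50/1
  p_2/q_2 = 4949/99
  p_3/q_3 = 4999/100
  p_4/q_4 = 494851/9899
q_3 = 100 ≤ 237 < 9899 = q_4, so the answer is 4999/100.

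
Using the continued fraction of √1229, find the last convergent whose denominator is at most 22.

631/18

√1229 = [35; 17, 1, 1, 17, 70, …] (period length 5).
Convergents:
  p_0/q_0 = 35/1
  p_1/q_1 = 596/17
  p_2/q_2 = 631/18
  p_3/q_3 = 1227/35
q_2 = 18 ≤ 22 < 35 = q_3, so the answer is 631/18.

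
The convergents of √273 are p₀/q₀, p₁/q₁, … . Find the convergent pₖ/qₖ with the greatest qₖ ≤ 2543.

24371/1475

√273 = [16; 1, 1, 10, 1, 1, 32, …] (period length 6).
Convergents:
  p_0/q_0 = 16/1
  p_1/q_1 = 17/1
  p_2/q_2 = 33/2
  p_3/q_3 = 347/21
  p_4/q_4 = 380/23
  p_5/q_5 = 727/44
  p_6/q_6 = 23644/1431
  p_7/q_7 = 24371/1475
  p_8/q_8 = 48015/2906
q_7 = 1475 ≤ 2543 < 2906 = q_8, so the answer is 24371/1475.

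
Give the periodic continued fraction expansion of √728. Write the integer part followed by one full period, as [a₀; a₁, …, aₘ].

a₀ = ⌊√728⌋ = 26.
With m₀=0, d₀=1 and mₖ₊₁ = dₖaₖ − mₖ, dₖ₊₁ = (n − mₖ₊₁²)/dₖ, aₖ₊₁ = ⌊(a₀+mₖ₊₁)/dₖ₊₁⌋:
  k=1: m=26, d=52, a=1
  k=2: m=26, d=1, a=52
d=1 and a=2a₀=52 at k=2, so the next step gives (m, d) = (26, 52) again — its k=1 value — and the period has length 2.

[26; 1, 52]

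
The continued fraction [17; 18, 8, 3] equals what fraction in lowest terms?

Fold from the inside: start with 3/1.
  8 + 1/3 = 25/3
  18 + 3/25 = 453/25
  17 + 25/453 = 7726/453

7726/453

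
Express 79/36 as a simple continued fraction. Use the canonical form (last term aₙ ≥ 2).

[2; 5, 7]

79 = 2×36 + 7
36 = 5×7 + 1
7 = 7×1 + 0  (stop)
So 79/36 = [2; 5, 7].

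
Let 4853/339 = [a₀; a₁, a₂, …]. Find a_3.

4853 = 14·339 + 107   →  a_0 = 14
339 = 3·107 + 18   →  a_1 = 3
107 = 5·18 + 17   →  a_2 = 5
18 = 1·17 + 1   →  a_3 = 1

1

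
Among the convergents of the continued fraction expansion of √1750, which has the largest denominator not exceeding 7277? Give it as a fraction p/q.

√1750 = [41; 1, 4, 1, 82, …] (period length 4).
Convergents:
  p_0/q_0 = 41/1
  p_1/q_1 = 42/1
  p_2/q_2 = 209/5
  p_3/q_3 = 251/6
  p_4/q_4 = 20791/497
  p_5/q_5 = 21042/503
  p_6/q_6 = 104959/2509
  p_7/q_7 = 126001/3012
  p_8/q_8 = 10437041/249493
q_7 = 3012 ≤ 7277 < 249493 = q_8, so the answer is 126001/3012.

126001/3012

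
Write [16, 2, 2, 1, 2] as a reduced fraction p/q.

Using pₖ = aₖpₖ₋₁ + pₖ₋₂ and qₖ = aₖqₖ₋₁ + qₖ₋₂:
  k=0: a=16, p=16, q=1
  k=1: a=2, p=33, q=2
  k=2: a=2, p=82, q=5
  k=3: a=1, p=115, q=7
  k=4: a=2, p=312, q=19

312/19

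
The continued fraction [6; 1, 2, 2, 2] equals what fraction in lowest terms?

114/17

Fold from the inside: start with 2/1.
  2 + 1/2 = 5/2
  2 + 2/5 = 12/5
  1 + 5/12 = 17/12
  6 + 12/17 = 114/17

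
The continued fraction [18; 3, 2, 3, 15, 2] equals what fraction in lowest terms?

13865/758

Using pₖ = aₖpₖ₋₁ + pₖ₋₂ and qₖ = aₖqₖ₋₁ + qₖ₋₂:
  k=0: a=18, p=18, q=1
  k=1: a=3, p=55, q=3
  k=2: a=2, p=128, q=7
  k=3: a=3, p=439, q=24
  k=4: a=15, p=6713, q=367
  k=5: a=2, p=13865, q=758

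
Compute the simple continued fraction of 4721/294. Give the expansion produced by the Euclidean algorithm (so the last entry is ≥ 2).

4721 = 16*294 + 17
294 = 17*17 + 5
17 = 3*5 + 2
5 = 2*2 + 1
2 = 2*1 + 0  (stop)
So 4721/294 = [16; 17, 3, 2, 2].

[16; 17, 3, 2, 2]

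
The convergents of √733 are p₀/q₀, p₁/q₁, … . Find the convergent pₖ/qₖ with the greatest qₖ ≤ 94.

731/27

√733 = [27; 13, 1, 1, 13, 54, …] (period length 5).
Convergents:
  p_0/q_0 = 27/1
  p_1/q_1 = 352/13
  p_2/q_2 = 379/14
  p_3/q_3 = 731/27
  p_4/q_4 = 9882/365
q_3 = 27 ≤ 94 < 365 = q_4, so the answer is 731/27.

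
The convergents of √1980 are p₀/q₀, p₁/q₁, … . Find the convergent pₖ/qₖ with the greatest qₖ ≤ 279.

7876/177

√1980 = [44; 2, 88, …] (period length 2).
Convergents:
  p_0/q_0 = 44/1
  p_1/q_1 = 89/2
  p_2/q_2 = 7876/177
  p_3/q_3 = 15841/356
q_2 = 177 ≤ 279 < 356 = q_3, so the answer is 7876/177.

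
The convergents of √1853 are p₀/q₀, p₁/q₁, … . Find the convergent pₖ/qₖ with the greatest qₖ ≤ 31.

947/22

√1853 = [43; 21, 1, 1, 21, 86, …] (period length 5).
Convergents:
  p_0/q_0 = 43/1
  p_1/q_1 = 904/21
  p_2/q_2 = 947/22
  p_3/q_3 = 1851/43
q_2 = 22 ≤ 31 < 43 = q_3, so the answer is 947/22.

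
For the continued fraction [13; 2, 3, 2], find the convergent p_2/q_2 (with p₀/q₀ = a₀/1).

Using pₖ = aₖpₖ₋₁ + pₖ₋₂, qₖ = aₖqₖ₋₁ + qₖ₋₂ (with p₋₁=1, p₋₂=0, q₋₁=0, q₋₂=1):
  k=0: a=13, p=13, q=1
  k=1: a=2, p=27, q=2
  k=2: a=3, p=94, q=7

94/7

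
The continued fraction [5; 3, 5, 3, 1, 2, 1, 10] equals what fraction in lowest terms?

Fold from the inside: start with 10/1.
  1 + 1/10 = 11/10
  2 + 10/11 = 32/11
  1 + 11/32 = 43/32
  3 + 32/43 = 161/43
  5 + 43/161 = 848/161
  3 + 161/848 = 2705/848
  5 + 848/2705 = 14373/2705

14373/2705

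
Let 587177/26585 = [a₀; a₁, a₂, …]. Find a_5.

12

587177 = 22·26585 + 2307   →  a_0 = 22
26585 = 11·2307 + 1208   →  a_1 = 11
2307 = 1·1208 + 1099   →  a_2 = 1
1208 = 1·1099 + 109   →  a_3 = 1
1099 = 10·109 + 9   →  a_4 = 10
109 = 12·9 + 1   →  a_5 = 12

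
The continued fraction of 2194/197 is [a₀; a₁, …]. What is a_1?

2194 = 11·197 + 27   →  a_0 = 11
197 = 7·27 + 8   →  a_1 = 7

7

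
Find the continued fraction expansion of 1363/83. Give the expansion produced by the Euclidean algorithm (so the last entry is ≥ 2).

1363 = 16*83 + 35
83 = 2*35 + 13
35 = 2*13 + 9
13 = 1*9 + 4
9 = 2*4 + 1
4 = 4*1 + 0  (stop)
So 1363/83 = [16; 2, 2, 1, 2, 4].

[16; 2, 2, 1, 2, 4]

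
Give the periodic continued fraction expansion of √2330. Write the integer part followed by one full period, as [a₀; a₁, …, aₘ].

a₀ = ⌊√2330⌋ = 48.
With m₀=0, d₀=1 and mₖ₊₁ = dₖaₖ − mₖ, dₖ₊₁ = (n − mₖ₊₁²)/dₖ, aₖ₊₁ = ⌊(a₀+mₖ₊₁)/dₖ₊₁⌋:
  k=1: m=48, d=26, a=3
  k=2: m=30, d=55, a=1
  k=3: m=25, d=31, a=2
  k=4: m=37, d=31, a=2
  k=5: m=25, d=55, a=1
  k=6: m=30, d=26, a=3
  k=7: m=48, d=1, a=96
d=1 and a=2a₀=96 at k=7, so the next step gives (m, d) = (48, 26) again — its k=1 value — and the period has length 7.

[48; 3, 1, 2, 2, 1, 3, 96]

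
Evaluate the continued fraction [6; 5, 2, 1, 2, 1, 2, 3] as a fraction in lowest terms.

Using pₖ = aₖpₖ₋₁ + pₖ₋₂ and qₖ = aₖqₖ₋₁ + qₖ₋₂:
  k=0: a=6, p=6, q=1
  k=1: a=5, p=31, q=5
  k=2: a=2, p=68, q=11
  k=3: a=1, p=99, q=16
  k=4: a=2, p=266, q=43
  k=5: a=1, p=365, q=59
  k=6: a=2, p=996, q=161
  k=7: a=3, p=3353, q=542

3353/542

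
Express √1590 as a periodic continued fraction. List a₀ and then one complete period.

a₀ = ⌊√1590⌋ = 39.
With m₀=0, d₀=1 and mₖ₊₁ = dₖaₖ − mₖ, dₖ₊₁ = (n − mₖ₊₁²)/dₖ, aₖ₊₁ = ⌊(a₀+mₖ₊₁)/dₖ₊₁⌋:
  k=1: m=39, d=69, a=1
  k=2: m=30, d=10, a=6
  k=3: m=30, d=69, a=1
  k=4: m=39, d=1, a=78
d=1 and a=2a₀=78 at k=4, so the next step gives (m, d) = (39, 69) again — its k=1 value — and the period has length 4.

[39; 1, 6, 1, 78]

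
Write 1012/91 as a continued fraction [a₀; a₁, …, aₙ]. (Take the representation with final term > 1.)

1012 = 11×91 + 11
91 = 8×11 + 3
11 = 3×3 + 2
3 = 1×2 + 1
2 = 2×1 + 0  (stop)
So 1012/91 = [11; 8, 3, 1, 2].

[11; 8, 3, 1, 2]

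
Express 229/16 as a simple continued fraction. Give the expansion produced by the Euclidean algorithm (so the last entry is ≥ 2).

229 = 14·16 + 5
16 = 3·5 + 1
5 = 5·1 + 0  (stop)
So 229/16 = [14; 3, 5].

[14; 3, 5]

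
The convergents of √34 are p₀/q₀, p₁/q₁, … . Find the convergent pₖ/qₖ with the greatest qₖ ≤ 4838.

√34 = [5; 1, 4, 1, 10, …] (period length 4).
Convergents:
  p_0/q_0 = 5/1
  p_1/q_1 = 6/1
  p_2/q_2 = 29/5
  p_3/q_3 = 35/6
  p_4/q_4 = 379/65
  p_5/q_5 = 414/71
  p_6/q_6 = 2035/349
  p_7/q_7 = 2449/420
  p_8/q_8 = 26525/4549
  p_9/q_9 = 28974/4969
q_8 = 4549 ≤ 4838 < 4969 = q_9, so the answer is 26525/4549.

26525/4549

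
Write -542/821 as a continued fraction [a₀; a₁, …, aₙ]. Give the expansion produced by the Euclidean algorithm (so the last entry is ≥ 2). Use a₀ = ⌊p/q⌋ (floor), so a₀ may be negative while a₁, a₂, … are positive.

-542 = -1*821 + 279
821 = 2*279 + 263
279 = 1*263 + 16
263 = 16*16 + 7
16 = 2*7 + 2
7 = 3*2 + 1
2 = 2*1 + 0  (stop)
So -542/821 = [-1; 2, 1, 16, 2, 3, 2].

[-1; 2, 1, 16, 2, 3, 2]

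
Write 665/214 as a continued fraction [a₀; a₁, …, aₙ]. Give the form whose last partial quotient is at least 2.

665 = 3·214 + 23
214 = 9·23 + 7
23 = 3·7 + 2
7 = 3·2 + 1
2 = 2·1 + 0  (stop)
So 665/214 = [3; 9, 3, 3, 2].

[3; 9, 3, 3, 2]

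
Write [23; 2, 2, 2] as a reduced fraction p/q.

Using pₖ = aₖpₖ₋₁ + pₖ₋₂ and qₖ = aₖqₖ₋₁ + qₖ₋₂:
  k=0: a=23, p=23, q=1
  k=1: a=2, p=47, q=2
  k=2: a=2, p=117, q=5
  k=3: a=2, p=281, q=12

281/12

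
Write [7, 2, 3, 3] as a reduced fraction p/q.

Fold from the inside: start with 3/1.
  3 + 1/3 = 10/3
  2 + 3/10 = 23/10
  7 + 10/23 = 171/23

171/23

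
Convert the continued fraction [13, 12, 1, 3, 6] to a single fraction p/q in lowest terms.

4172/319

Using pₖ = aₖpₖ₋₁ + pₖ₋₂ and qₖ = aₖqₖ₋₁ + qₖ₋₂:
  k=0: a=13, p=13, q=1
  k=1: a=12, p=157, q=12
  k=2: a=1, p=170, q=13
  k=3: a=3, p=667, q=51
  k=4: a=6, p=4172, q=319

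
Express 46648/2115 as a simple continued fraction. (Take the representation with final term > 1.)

[22; 17, 1, 12, 9]

46648 = 22×2115 + 118
2115 = 17×118 + 109
118 = 1×109 + 9
109 = 12×9 + 1
9 = 9×1 + 0  (stop)
So 46648/2115 = [22; 17, 1, 12, 9].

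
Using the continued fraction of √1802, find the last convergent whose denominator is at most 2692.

√1802 = [42; 2, 4, 2, 84, …] (period length 4).
Convergents:
  p_0/q_0 = 42/1
  p_1/q_1 = 85/2
  p_2/q_2 = 382/9
  p_3/q_3 = 849/20
  p_4/q_4 = 71698/1689
  p_5/q_5 = 144245/3398
q_4 = 1689 ≤ 2692 < 3398 = q_5, so the answer is 71698/1689.

71698/1689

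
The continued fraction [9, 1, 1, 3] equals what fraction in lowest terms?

Fold from the inside: start with 3/1.
  1 + 1/3 = 4/3
  1 + 3/4 = 7/4
  9 + 4/7 = 67/7

67/7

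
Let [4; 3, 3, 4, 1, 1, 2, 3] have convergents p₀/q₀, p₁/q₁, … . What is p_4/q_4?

228/53

Using pₖ = aₖpₖ₋₁ + pₖ₋₂, qₖ = aₖqₖ₋₁ + qₖ₋₂ (with p₋₁=1, p₋₂=0, q₋₁=0, q₋₂=1):
  k=0: a=4, p=4, q=1
  k=1: a=3, p=13, q=3
  k=2: a=3, p=43, q=10
  k=3: a=4, p=185, q=43
  k=4: a=1, p=228, q=53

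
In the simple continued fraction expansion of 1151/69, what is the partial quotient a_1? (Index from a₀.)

1

1151 = 16·69 + 47   →  a_0 = 16
69 = 1·47 + 22   →  a_1 = 1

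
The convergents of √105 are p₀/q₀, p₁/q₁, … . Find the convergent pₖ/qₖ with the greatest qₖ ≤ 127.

√105 = [10; 4, 20, …] (period length 2).
Convergents:
  p_0/q_0 = 10/1
  p_1/q_1 = 41/4
  p_2/q_2 = 830/81
  p_3/q_3 = 3361/328
q_2 = 81 ≤ 127 < 328 = q_3, so the answer is 830/81.

830/81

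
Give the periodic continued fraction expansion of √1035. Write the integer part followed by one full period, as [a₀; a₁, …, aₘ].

[32; 5, 1, 5, 64]

a₀ = ⌊√1035⌋ = 32.
With m₀=0, d₀=1 and mₖ₊₁ = dₖaₖ − mₖ, dₖ₊₁ = (n − mₖ₊₁²)/dₖ, aₖ₊₁ = ⌊(a₀+mₖ₊₁)/dₖ₊₁⌋:
  k=1: m=32, d=11, a=5
  k=2: m=23, d=46, a=1
  k=3: m=23, d=11, a=5
  k=4: m=32, d=1, a=64
d=1 and a=2a₀=64 at k=4, so the next step gives (m, d) = (32, 11) again — its k=1 value — and the period has length 4.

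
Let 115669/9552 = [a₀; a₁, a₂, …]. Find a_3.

9

115669 = 12·9552 + 1045   →  a_0 = 12
9552 = 9·1045 + 147   →  a_1 = 9
1045 = 7·147 + 16   →  a_2 = 7
147 = 9·16 + 3   →  a_3 = 9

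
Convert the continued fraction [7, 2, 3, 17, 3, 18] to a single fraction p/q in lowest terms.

Using pₖ = aₖpₖ₋₁ + pₖ₋₂ and qₖ = aₖqₖ₋₁ + qₖ₋₂:
  k=0: a=7, p=7, q=1
  k=1: a=2, p=15, q=2
  k=2: a=3, p=52, q=7
  k=3: a=17, p=899, q=121
  k=4: a=3, p=2749, q=370
  k=5: a=18, p=50381, q=6781

50381/6781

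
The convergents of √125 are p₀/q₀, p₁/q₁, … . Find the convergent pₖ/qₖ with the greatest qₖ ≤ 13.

123/11

√125 = [11; 5, 1, 1, 5, 22, …] (period length 5).
Convergents:
  p_0/q_0 = 11/1
  p_1/q_1 = 56/5
  p_2/q_2 = 67/6
  p_3/q_3 = 123/11
  p_4/q_4 = 682/61
q_3 = 11 ≤ 13 < 61 = q_4, so the answer is 123/11.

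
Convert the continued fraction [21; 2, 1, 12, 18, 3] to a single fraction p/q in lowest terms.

Using pₖ = aₖpₖ₋₁ + pₖ₋₂ and qₖ = aₖqₖ₋₁ + qₖ₋₂:
  k=0: a=21, p=21, q=1
  k=1: a=2, p=43, q=2
  k=2: a=1, p=64, q=3
  k=3: a=12, p=811, q=38
  k=4: a=18, p=14662, q=687
  k=5: a=3, p=44797, q=2099

44797/2099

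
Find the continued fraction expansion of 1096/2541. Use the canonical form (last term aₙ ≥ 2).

1096 = 0·2541 + 1096
2541 = 2·1096 + 349
1096 = 3·349 + 49
349 = 7·49 + 6
49 = 8·6 + 1
6 = 6·1 + 0  (stop)
So 1096/2541 = [0; 2, 3, 7, 8, 6].

[0; 2, 3, 7, 8, 6]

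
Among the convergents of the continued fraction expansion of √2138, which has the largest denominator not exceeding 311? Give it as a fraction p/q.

5040/109

√2138 = [46; 4, 5, 5, 4, 92, …] (period length 5).
Convergents:
  p_0/q_0 = 46/1
  p_1/q_1 = 185/4
  p_2/q_2 = 971/21
  p_3/q_3 = 5040/109
  p_4/q_4 = 21131/457
q_3 = 109 ≤ 311 < 457 = q_4, so the answer is 5040/109.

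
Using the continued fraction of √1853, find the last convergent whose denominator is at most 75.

1851/43

√1853 = [43; 21, 1, 1, 21, 86, …] (period length 5).
Convergents:
  p_0/q_0 = 43/1
  p_1/q_1 = 904/21
  p_2/q_2 = 947/22
  p_3/q_3 = 1851/43
  p_4/q_4 = 39818/925
q_3 = 43 ≤ 75 < 925 = q_4, so the answer is 1851/43.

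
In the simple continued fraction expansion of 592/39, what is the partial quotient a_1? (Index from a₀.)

592 = 15·39 + 7   →  a_0 = 15
39 = 5·7 + 4   →  a_1 = 5

5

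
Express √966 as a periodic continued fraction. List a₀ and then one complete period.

[31; 12, 2, 2, 2, 12, 62]

a₀ = ⌊√966⌋ = 31.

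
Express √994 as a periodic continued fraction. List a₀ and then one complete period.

a₀ = ⌊√994⌋ = 31.
With m₀=0, d₀=1 and mₖ₊₁ = dₖaₖ − mₖ, dₖ₊₁ = (n − mₖ₊₁²)/dₖ, aₖ₊₁ = ⌊(a₀+mₖ₊₁)/dₖ₊₁⌋:
  k=1: m=31, d=33, a=1
  k=2: m=2, d=30, a=1
  k=3: m=28, d=7, a=8
  k=4: m=28, d=30, a=1
  k=5: m=2, d=33, a=1
  k=6: m=31, d=1, a=62
d=1 and a=2a₀=62 at k=6, so the next step gives (m, d) = (31, 33) again — its k=1 value — and the period has length 6.

[31; 1, 1, 8, 1, 1, 62]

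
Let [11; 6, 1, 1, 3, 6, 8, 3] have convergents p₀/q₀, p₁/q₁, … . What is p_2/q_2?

78/7

Using pₖ = aₖpₖ₋₁ + pₖ₋₂, qₖ = aₖqₖ₋₁ + qₖ₋₂ (with p₋₁=1, p₋₂=0, q₋₁=0, q₋₂=1):
  k=0: a=11, p=11, q=1
  k=1: a=6, p=67, q=6
  k=2: a=1, p=78, q=7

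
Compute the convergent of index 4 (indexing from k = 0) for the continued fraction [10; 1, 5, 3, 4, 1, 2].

889/82

Using pₖ = aₖpₖ₋₁ + pₖ₋₂, qₖ = aₖqₖ₋₁ + qₖ₋₂ (with p₋₁=1, p₋₂=0, q₋₁=0, q₋₂=1):
  k=0: a=10, p=10, q=1
  k=1: a=1, p=11, q=1
  k=2: a=5, p=65, q=6
  k=3: a=3, p=206, q=19
  k=4: a=4, p=889, q=82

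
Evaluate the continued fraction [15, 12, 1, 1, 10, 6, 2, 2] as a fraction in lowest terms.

Fold from the inside: start with 2/1.
  2 + 1/2 = 5/2
  6 + 2/5 = 32/5
  10 + 5/32 = 325/32
  1 + 32/325 = 357/325
  1 + 325/357 = 682/357
  12 + 357/682 = 8541/682
  15 + 682/8541 = 128797/8541

128797/8541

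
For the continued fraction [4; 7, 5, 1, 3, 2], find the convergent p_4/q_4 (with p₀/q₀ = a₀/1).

Using pₖ = aₖpₖ₋₁ + pₖ₋₂, qₖ = aₖqₖ₋₁ + qₖ₋₂ (with p₋₁=1, p₋₂=0, q₋₁=0, q₋₂=1):
  k=0: a=4, p=4, q=1
  k=1: a=7, p=29, q=7
  k=2: a=5, p=149, q=36
  k=3: a=1, p=178, q=43
  k=4: a=3, p=683, q=165

683/165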